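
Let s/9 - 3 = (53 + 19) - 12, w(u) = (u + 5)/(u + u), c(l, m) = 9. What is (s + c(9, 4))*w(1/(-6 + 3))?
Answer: -4032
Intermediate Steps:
w(u) = (5 + u)/(2*u) (w(u) = (5 + u)/((2*u)) = (5 + u)*(1/(2*u)) = (5 + u)/(2*u))
s = 567 (s = 27 + 9*((53 + 19) - 12) = 27 + 9*(72 - 12) = 27 + 9*60 = 27 + 540 = 567)
(s + c(9, 4))*w(1/(-6 + 3)) = (567 + 9)*((5 + 1/(-6 + 3))/(2*(1/(-6 + 3)))) = 576*((5 + 1/(-3))/(2*(1/(-3)))) = 576*((5 - ⅓)/(2*(-⅓))) = 576*((½)*(-3)*(14/3)) = 576*(-7) = -4032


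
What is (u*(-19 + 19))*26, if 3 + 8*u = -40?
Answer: 0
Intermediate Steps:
u = -43/8 (u = -3/8 + (⅛)*(-40) = -3/8 - 5 = -43/8 ≈ -5.3750)
(u*(-19 + 19))*26 = -43*(-19 + 19)/8*26 = -43/8*0*26 = 0*26 = 0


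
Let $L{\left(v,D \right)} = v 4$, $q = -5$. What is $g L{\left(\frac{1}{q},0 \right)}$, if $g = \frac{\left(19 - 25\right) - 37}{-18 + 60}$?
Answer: $\frac{86}{105} \approx 0.81905$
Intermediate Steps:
$L{\left(v,D \right)} = 4 v$
$g = - \frac{43}{42}$ ($g = \frac{-6 - 37}{42} = \left(-43\right) \frac{1}{42} = - \frac{43}{42} \approx -1.0238$)
$g L{\left(\frac{1}{q},0 \right)} = - \frac{43 \frac{4}{-5}}{42} = - \frac{43 \cdot 4 \left(- \frac{1}{5}\right)}{42} = \left(- \frac{43}{42}\right) \left(- \frac{4}{5}\right) = \frac{86}{105}$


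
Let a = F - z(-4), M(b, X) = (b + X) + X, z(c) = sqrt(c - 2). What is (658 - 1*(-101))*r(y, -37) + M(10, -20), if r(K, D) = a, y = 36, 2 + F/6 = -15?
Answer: -77448 - 759*I*sqrt(6) ≈ -77448.0 - 1859.2*I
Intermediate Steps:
z(c) = sqrt(-2 + c)
M(b, X) = b + 2*X (M(b, X) = (X + b) + X = b + 2*X)
F = -102 (F = -12 + 6*(-15) = -12 - 90 = -102)
a = -102 - I*sqrt(6) (a = -102 - sqrt(-2 - 4) = -102 - sqrt(-6) = -102 - I*sqrt(6) ≈ -102.0 - 2.4495*I)
r(K, D) = -102 - I*sqrt(6)
(658 - 1*(-101))*r(y, -37) + M(10, -20) = (658 - 1*(-101))*(-102 - I*sqrt(6)) + (10 + 2*(-20)) = (658 + 101)*(-102 - I*sqrt(6)) + (10 - 40) = 759*(-102 - I*sqrt(6)) - 30 = (-77418 - 759*I*sqrt(6)) - 30 = -77448 - 759*I*sqrt(6)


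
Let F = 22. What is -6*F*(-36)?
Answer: 4752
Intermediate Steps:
-6*F*(-36) = -6*22*(-36) = -132*(-36) = 4752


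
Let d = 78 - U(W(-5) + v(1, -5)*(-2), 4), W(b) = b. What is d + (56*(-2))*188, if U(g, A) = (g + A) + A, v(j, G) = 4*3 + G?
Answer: -20967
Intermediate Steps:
v(j, G) = 12 + G
U(g, A) = g + 2*A (U(g, A) = (A + g) + A = g + 2*A)
d = 89 (d = 78 - ((-5 + (12 - 5)*(-2)) + 2*4) = 78 - ((-5 + 7*(-2)) + 8) = 78 - ((-5 - 14) + 8) = 78 - (-19 + 8) = 78 - 1*(-11) = 78 + 11 = 89)
d + (56*(-2))*188 = 89 + (56*(-2))*188 = 89 - 112*188 = 89 - 21056 = -20967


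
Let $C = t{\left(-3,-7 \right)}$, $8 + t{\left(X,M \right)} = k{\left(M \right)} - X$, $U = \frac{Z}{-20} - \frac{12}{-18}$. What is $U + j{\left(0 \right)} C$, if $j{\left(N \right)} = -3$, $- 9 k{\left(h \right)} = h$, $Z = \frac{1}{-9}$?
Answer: $\frac{2401}{180} \approx 13.339$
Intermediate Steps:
$Z = - \frac{1}{9} \approx -0.11111$
$k{\left(h \right)} = - \frac{h}{9}$
$U = \frac{121}{180}$ ($U = - \frac{1}{9 \left(-20\right)} - \frac{12}{-18} = \left(- \frac{1}{9}\right) \left(- \frac{1}{20}\right) - - \frac{2}{3} = \frac{1}{180} + \frac{2}{3} = \frac{121}{180} \approx 0.67222$)
$t{\left(X,M \right)} = -8 - X - \frac{M}{9}$ ($t{\left(X,M \right)} = -8 - \left(X + \frac{M}{9}\right) = -8 - X - \frac{M}{9}$)
$C = - \frac{38}{9}$ ($C = -8 - -3 - - \frac{7}{9} = -8 + 3 + \frac{7}{9} = - \frac{38}{9} \approx -4.2222$)
$U + j{\left(0 \right)} C = \frac{121}{180} - - \frac{38}{3} = \frac{121}{180} + \frac{38}{3} = \frac{2401}{180}$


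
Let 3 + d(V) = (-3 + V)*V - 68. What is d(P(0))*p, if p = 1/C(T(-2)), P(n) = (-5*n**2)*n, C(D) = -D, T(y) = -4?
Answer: -71/4 ≈ -17.750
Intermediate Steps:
P(n) = -5*n**3
p = 1/4 (p = 1/(-1*(-4)) = 1/4 ≈ 0.25000)
d(V) = -71 + V*(-3 + V) (d(V) = -3 + ((-3 + V)*V - 68) = -3 + (V*(-3 + V) - 68) = -3 + (-68 + V*(-3 + V)) = -71 + V*(-3 + V))
d(P(0))*p = (-71 + (-5*0**3)**2 - (-15)*0**3)*(1/4) = (-71 + (-5*0)**2 - (-15)*0)*(1/4) = (-71 + 0**2 - 3*0)*(1/4) = (-71 + 0 + 0)*(1/4) = -71*1/4 = -71/4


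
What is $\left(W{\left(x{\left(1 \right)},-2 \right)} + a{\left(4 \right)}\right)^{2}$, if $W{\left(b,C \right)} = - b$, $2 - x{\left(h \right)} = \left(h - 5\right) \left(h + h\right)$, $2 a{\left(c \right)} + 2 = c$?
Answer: $81$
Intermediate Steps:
$a{\left(c \right)} = -1 + \frac{c}{2}$
$x{\left(h \right)} = 2 - 2 h \left(-5 + h\right)$ ($x{\left(h \right)} = 2 - \left(h - 5\right) \left(h + h\right) = 2 - \left(-5 + h\right) 2 h = 2 - 2 h \left(-5 + h\right)$)
$\left(W{\left(x{\left(1 \right)},-2 \right)} + a{\left(4 \right)}\right)^{2} = \left(- (2 - 2 \cdot 1^{2} + 10 \cdot 1) + \left(-1 + \frac{1}{2} \cdot 4\right)\right)^{2} = \left(- (2 - 2 + 10) + \left(-1 + 2\right)\right)^{2} = \left(- (2 - 2 + 10) + 1\right)^{2} = \left(\left(-1\right) 10 + 1\right)^{2} = \left(-10 + 1\right)^{2} = \left(-9\right)^{2} = 81$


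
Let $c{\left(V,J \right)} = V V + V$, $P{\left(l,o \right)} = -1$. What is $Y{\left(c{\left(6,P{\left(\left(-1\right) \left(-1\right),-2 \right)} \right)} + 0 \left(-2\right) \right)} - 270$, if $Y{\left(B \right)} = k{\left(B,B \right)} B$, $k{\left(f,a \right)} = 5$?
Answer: $-60$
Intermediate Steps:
$c{\left(V,J \right)} = V + V^{2}$ ($c{\left(V,J \right)} = V^{2} + V = V + V^{2}$)
$Y{\left(B \right)} = 5 B$
$Y{\left(c{\left(6,P{\left(\left(-1\right) \left(-1\right),-2 \right)} \right)} + 0 \left(-2\right) \right)} - 270 = 5 \left(6 \left(1 + 6\right) + 0 \left(-2\right)\right) - 270 = 5 \left(6 \cdot 7 + 0\right) - 270 = 5 \left(42 + 0\right) - 270 = 5 \cdot 42 - 270 = 210 - 270 = -60$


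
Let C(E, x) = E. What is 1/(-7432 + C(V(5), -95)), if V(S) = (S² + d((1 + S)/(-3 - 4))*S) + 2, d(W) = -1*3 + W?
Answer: -7/51970 ≈ -0.00013469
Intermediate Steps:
d(W) = -3 + W
V(S) = 2 + S² + S*(-22/7 - S/7) (V(S) = (S² + (-3 + (1 + S)/(-3 - 4))*S) + 2 = (S² + (-3 + (1 + S)/(-7))*S) + 2 = (S² + (-3 + (1 + S)*(-⅐))*S) + 2 = (S² + (-3 + (-⅐ - S/7))*S) + 2 = (S² + (-22/7 - S/7)*S) + 2 = (S² + S*(-22/7 - S/7)) + 2 = 2 + S² + S*(-22/7 - S/7))
1/(-7432 + C(V(5), -95)) = 1/(-7432 + (2 - 22/7*5 + (6/7)*5²)) = 1/(-7432 + (2 - 110/7 + (6/7)*25)) = 1/(-7432 + (2 - 110/7 + 150/7)) = 1/(-7432 + 54/7) = 1/(-51970/7) = -7/51970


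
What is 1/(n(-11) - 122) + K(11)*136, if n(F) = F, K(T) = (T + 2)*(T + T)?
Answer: 5173167/133 ≈ 38896.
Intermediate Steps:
K(T) = 2*T*(2 + T) (K(T) = (2 + T)*(2*T) = 2*T*(2 + T))
1/(n(-11) - 122) + K(11)*136 = 1/(-11 - 122) + (2*11*(2 + 11))*136 = 1/(-133) + (2*11*13)*136 = -1/133 + 286*136 = -1/133 + 38896 = 5173167/133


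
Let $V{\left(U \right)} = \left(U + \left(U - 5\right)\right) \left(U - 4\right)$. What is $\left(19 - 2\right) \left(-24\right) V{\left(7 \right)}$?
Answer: $-11016$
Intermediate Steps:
$V{\left(U \right)} = \left(-5 + 2 U\right) \left(-4 + U\right)$ ($V{\left(U \right)} = \left(U + \left(-5 + U\right)\right) \left(-4 + U\right) = \left(-5 + 2 U\right) \left(-4 + U\right)$)
$\left(19 - 2\right) \left(-24\right) V{\left(7 \right)} = \left(19 - 2\right) \left(-24\right) \left(20 - 91 + 2 \cdot 7^{2}\right) = \left(19 - 2\right) \left(-24\right) \left(20 - 91 + 2 \cdot 49\right) = 17 \left(-24\right) \left(20 - 91 + 98\right) = \left(-408\right) 27 = -11016$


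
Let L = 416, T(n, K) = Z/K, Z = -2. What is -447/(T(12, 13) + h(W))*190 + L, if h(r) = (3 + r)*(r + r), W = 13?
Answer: 190801/901 ≈ 211.77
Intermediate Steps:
h(r) = 2*r*(3 + r) (h(r) = (3 + r)*(2*r) = 2*r*(3 + r))
T(n, K) = -2/K
-447/(T(12, 13) + h(W))*190 + L = -447/(-2/13 + 2*13*(3 + 13))*190 + 416 = -447/(-2*1/13 + 2*13*16)*190 + 416 = -447/(-2/13 + 416)*190 + 416 = -447/5406/13*190 + 416 = -447*13/5406*190 + 416 = -1937/1802*190 + 416 = -184015/901 + 416 = 190801/901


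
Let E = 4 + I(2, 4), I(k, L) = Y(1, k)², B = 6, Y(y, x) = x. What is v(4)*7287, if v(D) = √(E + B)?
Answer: 7287*√14 ≈ 27265.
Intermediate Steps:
I(k, L) = k²
E = 8 (E = 4 + 2² = 4 + 4 = 8)
v(D) = √14 (v(D) = √(8 + 6) = √14)
v(4)*7287 = √14*7287 = 7287*√14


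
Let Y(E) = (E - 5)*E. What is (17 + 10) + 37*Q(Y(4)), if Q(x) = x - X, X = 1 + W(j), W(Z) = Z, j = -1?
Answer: -121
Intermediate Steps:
Y(E) = E*(-5 + E) (Y(E) = (-5 + E)*E = E*(-5 + E))
X = 0 (X = 1 - 1 = 0)
Q(x) = x (Q(x) = x - 1*0 = x + 0 = x)
(17 + 10) + 37*Q(Y(4)) = (17 + 10) + 37*(4*(-5 + 4)) = 27 + 37*(4*(-1)) = 27 + 37*(-4) = 27 - 148 = -121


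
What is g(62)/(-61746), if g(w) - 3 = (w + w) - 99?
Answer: -14/30873 ≈ -0.00045347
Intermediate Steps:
g(w) = -96 + 2*w (g(w) = 3 + ((w + w) - 99) = 3 + (2*w - 99) = 3 + (-99 + 2*w) = -96 + 2*w)
g(62)/(-61746) = (-96 + 2*62)/(-61746) = (-96 + 124)*(-1/61746) = 28*(-1/61746) = -14/30873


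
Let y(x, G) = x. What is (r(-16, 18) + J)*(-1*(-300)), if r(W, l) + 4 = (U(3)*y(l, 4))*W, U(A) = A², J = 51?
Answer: -763500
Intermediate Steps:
r(W, l) = -4 + 9*W*l (r(W, l) = -4 + (3²*l)*W = -4 + (9*l)*W = -4 + 9*W*l)
(r(-16, 18) + J)*(-1*(-300)) = ((-4 + 9*(-16)*18) + 51)*(-1*(-300)) = ((-4 - 2592) + 51)*300 = (-2596 + 51)*300 = -2545*300 = -763500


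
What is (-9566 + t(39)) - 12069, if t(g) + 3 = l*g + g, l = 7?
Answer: -21326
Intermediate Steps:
t(g) = -3 + 8*g (t(g) = -3 + (7*g + g) = -3 + 8*g)
(-9566 + t(39)) - 12069 = (-9566 + (-3 + 8*39)) - 12069 = (-9566 + (-3 + 312)) - 12069 = (-9566 + 309) - 12069 = -9257 - 12069 = -21326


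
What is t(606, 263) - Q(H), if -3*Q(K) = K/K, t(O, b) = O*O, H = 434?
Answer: 1101709/3 ≈ 3.6724e+5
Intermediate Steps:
t(O, b) = O²
Q(K) = -⅓ (Q(K) = -K/(3*K) = -⅓*1 = -⅓)
t(606, 263) - Q(H) = 606² - 1*(-⅓) = 367236 + ⅓ = 1101709/3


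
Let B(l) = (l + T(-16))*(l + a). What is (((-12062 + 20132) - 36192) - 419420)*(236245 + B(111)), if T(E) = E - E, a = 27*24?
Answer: -143434525748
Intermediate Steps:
a = 648
T(E) = 0
B(l) = l*(648 + l) (B(l) = (l + 0)*(l + 648) = l*(648 + l))
(((-12062 + 20132) - 36192) - 419420)*(236245 + B(111)) = (((-12062 + 20132) - 36192) - 419420)*(236245 + 111*(648 + 111)) = ((8070 - 36192) - 419420)*(236245 + 111*759) = (-28122 - 419420)*(236245 + 84249) = -447542*320494 = -143434525748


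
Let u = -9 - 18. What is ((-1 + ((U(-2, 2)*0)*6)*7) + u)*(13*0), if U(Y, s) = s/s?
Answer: 0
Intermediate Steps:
U(Y, s) = 1
u = -27
((-1 + ((U(-2, 2)*0)*6)*7) + u)*(13*0) = ((-1 + ((1*0)*6)*7) - 27)*(13*0) = ((-1 + (0*6)*7) - 27)*0 = ((-1 + 0*7) - 27)*0 = ((-1 + 0) - 27)*0 = (-1 - 27)*0 = -28*0 = 0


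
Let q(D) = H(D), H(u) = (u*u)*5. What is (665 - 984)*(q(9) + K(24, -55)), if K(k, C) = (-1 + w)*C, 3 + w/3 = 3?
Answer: -146740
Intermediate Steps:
w = 0 (w = -9 + 3*3 = -9 + 9 = 0)
H(u) = 5*u² (H(u) = u²*5 = 5*u²)
q(D) = 5*D²
K(k, C) = -C (K(k, C) = (-1 + 0)*C = -C)
(665 - 984)*(q(9) + K(24, -55)) = (665 - 984)*(5*9² - 1*(-55)) = -319*(5*81 + 55) = -319*(405 + 55) = -319*460 = -146740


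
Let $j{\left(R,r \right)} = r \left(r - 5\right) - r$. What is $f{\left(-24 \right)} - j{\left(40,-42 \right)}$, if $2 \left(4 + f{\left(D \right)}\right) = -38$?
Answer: $-2039$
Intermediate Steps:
$j{\left(R,r \right)} = - r + r \left(-5 + r\right)$ ($j{\left(R,r \right)} = r \left(-5 + r\right) - r = - r + r \left(-5 + r\right)$)
$f{\left(D \right)} = -23$ ($f{\left(D \right)} = -4 + \frac{1}{2} \left(-38\right) = -4 - 19 = -23$)
$f{\left(-24 \right)} - j{\left(40,-42 \right)} = -23 - - 42 \left(-6 - 42\right) = -23 - \left(-42\right) \left(-48\right) = -23 - 2016 = -2039$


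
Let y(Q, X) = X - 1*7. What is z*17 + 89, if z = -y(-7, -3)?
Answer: 259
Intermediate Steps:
y(Q, X) = -7 + X (y(Q, X) = X - 7 = -7 + X)
z = 10 (z = -(-7 - 3) = -1*(-10) = 10)
z*17 + 89 = 10*17 + 89 = 170 + 89 = 259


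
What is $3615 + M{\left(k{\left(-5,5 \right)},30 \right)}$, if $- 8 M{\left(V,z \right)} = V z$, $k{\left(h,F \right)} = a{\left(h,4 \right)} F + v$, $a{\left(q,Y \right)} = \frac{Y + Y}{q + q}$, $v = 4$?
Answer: $3615$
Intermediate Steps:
$a{\left(q,Y \right)} = \frac{Y}{q}$ ($a{\left(q,Y \right)} = \frac{2 Y}{2 q} = 2 Y \frac{1}{2 q} = \frac{Y}{q}$)
$k{\left(h,F \right)} = 4 + \frac{4 F}{h}$ ($k{\left(h,F \right)} = \frac{4}{h} F + 4 = \frac{4 F}{h} + 4 = 4 + \frac{4 F}{h}$)
$M{\left(V,z \right)} = - \frac{V z}{8}$
$3615 + M{\left(k{\left(-5,5 \right)},30 \right)} = 3615 - \frac{1}{8} \left(4 + 4 \cdot 5 \frac{1}{-5}\right) 30 = 3615 - \frac{1}{8} \left(4 + 4 \cdot 5 \left(- \frac{1}{5}\right)\right) 30 = 3615 - \frac{1}{8} \left(4 - 4\right) 30 = 3615 - 0 \cdot 30 = 3615 + 0 = 3615$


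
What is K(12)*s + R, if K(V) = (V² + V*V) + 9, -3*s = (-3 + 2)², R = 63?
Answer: -36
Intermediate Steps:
s = -⅓ (s = -(-3 + 2)²/3 = -⅓*(-1)² = -⅓*1 = -⅓ ≈ -0.33333)
K(V) = 9 + 2*V² (K(V) = (V² + V²) + 9 = 2*V² + 9 = 9 + 2*V²)
K(12)*s + R = (9 + 2*12²)*(-⅓) + 63 = (9 + 2*144)*(-⅓) + 63 = (9 + 288)*(-⅓) + 63 = 297*(-⅓) + 63 = -99 + 63 = -36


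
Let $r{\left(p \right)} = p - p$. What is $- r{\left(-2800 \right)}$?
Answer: $0$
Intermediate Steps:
$r{\left(p \right)} = 0$
$- r{\left(-2800 \right)} = \left(-1\right) 0 = 0$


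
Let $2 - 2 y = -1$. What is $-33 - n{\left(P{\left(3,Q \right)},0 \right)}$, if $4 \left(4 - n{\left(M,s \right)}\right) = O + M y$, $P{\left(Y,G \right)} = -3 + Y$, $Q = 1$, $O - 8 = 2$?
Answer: $- \frac{69}{2} \approx -34.5$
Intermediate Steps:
$O = 10$ ($O = 8 + 2 = 10$)
$y = \frac{3}{2}$ ($y = 1 - - \frac{1}{2} = 1 + \frac{1}{2} = \frac{3}{2} \approx 1.5$)
$n{\left(M,s \right)} = \frac{3}{2} - \frac{3 M}{8}$ ($n{\left(M,s \right)} = 4 - \frac{10 + M \frac{3}{2}}{4} = 4 - \frac{10 + \frac{3 M}{2}}{4} = 4 - \left(\frac{5}{2} + \frac{3 M}{8}\right) = \frac{3}{2} - \frac{3 M}{8}$)
$-33 - n{\left(P{\left(3,Q \right)},0 \right)} = -33 - \left(\frac{3}{2} - \frac{3 \left(-3 + 3\right)}{8}\right) = -33 - \left(\frac{3}{2} - 0\right) = -33 - \left(\frac{3}{2} + 0\right) = -33 - \frac{3}{2} = - \frac{69}{2}$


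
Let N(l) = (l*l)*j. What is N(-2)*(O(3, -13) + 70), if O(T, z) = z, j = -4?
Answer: -912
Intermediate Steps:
N(l) = -4*l² (N(l) = (l*l)*(-4) = l²*(-4) = -4*l²)
N(-2)*(O(3, -13) + 70) = (-4*(-2)²)*(-13 + 70) = -4*4*57 = -16*57 = -912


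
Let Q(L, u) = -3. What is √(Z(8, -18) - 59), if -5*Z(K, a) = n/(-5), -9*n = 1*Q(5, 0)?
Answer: 2*I*√3318/15 ≈ 7.6803*I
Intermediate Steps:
n = ⅓ (n = -(-3)/9 = -⅑*(-3) = ⅓ ≈ 0.33333)
Z(K, a) = 1/75 (Z(K, a) = -1/(5*(-5)*3) = -(-1)/(25*3) = -⅕*(-1/15) = 1/75)
√(Z(8, -18) - 59) = √(1/75 - 59) = √(-4424/75) = 2*I*√3318/15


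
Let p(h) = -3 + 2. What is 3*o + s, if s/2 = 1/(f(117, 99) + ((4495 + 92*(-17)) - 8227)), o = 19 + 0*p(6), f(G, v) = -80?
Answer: 153215/2688 ≈ 57.000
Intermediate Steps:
p(h) = -1
o = 19 (o = 19 + 0*(-1) = 19 + 0 = 19)
s = -1/2688 (s = 2/(-80 + ((4495 + 92*(-17)) - 8227)) = 2/(-80 + ((4495 - 1564) - 8227)) = 2/(-80 + (2931 - 8227)) = 2/(-80 - 5296) = 2/(-5376) = 2*(-1/5376) = -1/2688 ≈ -0.00037202)
3*o + s = 3*19 - 1/2688 = 57 - 1/2688 = 153215/2688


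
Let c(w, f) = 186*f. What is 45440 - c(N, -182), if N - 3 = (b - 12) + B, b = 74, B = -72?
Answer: 79292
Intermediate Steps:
N = -7 (N = 3 + ((74 - 12) - 72) = 3 + (62 - 72) = 3 - 10 = -7)
45440 - c(N, -182) = 45440 - 186*(-182) = 45440 - 1*(-33852) = 45440 + 33852 = 79292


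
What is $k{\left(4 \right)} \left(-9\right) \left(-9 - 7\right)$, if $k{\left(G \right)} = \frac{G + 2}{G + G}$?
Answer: $108$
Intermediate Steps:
$k{\left(G \right)} = \frac{2 + G}{2 G}$
$k{\left(4 \right)} \left(-9\right) \left(-9 - 7\right) = \frac{2 + 4}{2 \cdot 4} \left(-9\right) \left(-9 - 7\right) = \frac{1}{2} \cdot \frac{1}{4} \cdot 6 \left(-9\right) \left(-16\right) = \frac{3}{4} \left(-9\right) \left(-16\right) = \left(- \frac{27}{4}\right) \left(-16\right) = 108$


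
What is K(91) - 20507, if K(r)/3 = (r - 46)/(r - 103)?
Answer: -82073/4 ≈ -20518.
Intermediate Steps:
K(r) = 3*(-46 + r)/(-103 + r) (K(r) = 3*((r - 46)/(r - 103)) = 3*((-46 + r)/(-103 + r)) = 3*(-46 + r)/(-103 + r))
K(91) - 20507 = 3*(-46 + 91)/(-103 + 91) - 20507 = 3*45/(-12) - 20507 = 3*(-1/12)*45 - 20507 = -45/4 - 20507 = -82073/4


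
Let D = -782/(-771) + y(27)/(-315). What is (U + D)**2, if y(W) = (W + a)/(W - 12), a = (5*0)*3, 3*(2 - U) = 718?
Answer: 112969412491849/2022750625 ≈ 55849.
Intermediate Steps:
U = -712/3 (U = 2 - 1/3*718 = 2 - 718/3 = -712/3 ≈ -237.33)
a = 0 (a = 0*3 = 0)
y(W) = W/(-12 + W) (y(W) = (W + 0)/(W - 12) = W/(-12 + W))
D = 136079/134925 (D = -782/(-771) + (27/(-12 + 27))/(-315) = -782*(-1/771) + (27/15)*(-1/315) = 782/771 + (27*(1/15))*(-1/315) = 782/771 + (9/5)*(-1/315) = 782/771 - 1/175 = 136079/134925 ≈ 1.0086)
(U + D)**2 = (-712/3 + 136079/134925)**2 = (-10628707/44975)**2 = 112969412491849/2022750625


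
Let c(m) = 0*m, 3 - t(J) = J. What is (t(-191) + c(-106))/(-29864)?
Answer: -97/14932 ≈ -0.0064961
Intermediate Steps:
t(J) = 3 - J
c(m) = 0
(t(-191) + c(-106))/(-29864) = ((3 - 1*(-191)) + 0)/(-29864) = ((3 + 191) + 0)*(-1/29864) = (194 + 0)*(-1/29864) = 194*(-1/29864) = -97/14932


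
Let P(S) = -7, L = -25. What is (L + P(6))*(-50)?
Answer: 1600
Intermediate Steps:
(L + P(6))*(-50) = (-25 - 7)*(-50) = -32*(-50) = 1600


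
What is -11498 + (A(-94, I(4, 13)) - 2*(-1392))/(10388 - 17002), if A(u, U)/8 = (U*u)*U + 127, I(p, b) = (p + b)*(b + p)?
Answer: -6621890/3307 ≈ -2002.4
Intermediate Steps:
I(p, b) = (b + p)² (I(p, b) = (b + p)*(b + p) = (b + p)²)
A(u, U) = 1016 + 8*u*U² (A(u, U) = 8*((U*u)*U + 127) = 8*(u*U² + 127) = 8*(127 + u*U²) = 1016 + 8*u*U²)
-11498 + (A(-94, I(4, 13)) - 2*(-1392))/(10388 - 17002) = -11498 + ((1016 + 8*(-94)*((13 + 4)²)²) - 2*(-1392))/(10388 - 17002) = -11498 + ((1016 + 8*(-94)*(17²)²) + 2784)/(-6614) = -11498 + ((1016 + 8*(-94)*289²) + 2784)*(-1/6614) = -11498 + ((1016 + 8*(-94)*83521) + 2784)*(-1/6614) = -11498 + ((1016 - 62807792) + 2784)*(-1/6614) = -11498 + (-62806776 + 2784)*(-1/6614) = -11498 - 62803992*(-1/6614) = -11498 + 31401996/3307 = -6621890/3307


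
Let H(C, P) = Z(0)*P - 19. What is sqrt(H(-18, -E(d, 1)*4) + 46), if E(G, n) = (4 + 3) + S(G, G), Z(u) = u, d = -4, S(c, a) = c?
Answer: 3*sqrt(3) ≈ 5.1962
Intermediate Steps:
E(G, n) = 7 + G (E(G, n) = (4 + 3) + G = 7 + G)
H(C, P) = -19 (H(C, P) = 0*P - 19 = 0 - 19 = -19)
sqrt(H(-18, -E(d, 1)*4) + 46) = sqrt(-19 + 46) = sqrt(27) = 3*sqrt(3)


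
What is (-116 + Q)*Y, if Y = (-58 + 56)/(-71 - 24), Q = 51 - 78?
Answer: -286/95 ≈ -3.0105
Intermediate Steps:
Q = -27
Y = 2/95 (Y = -2/(-95) = -2*(-1/95) = 2/95 ≈ 0.021053)
(-116 + Q)*Y = (-116 - 27)*(2/95) = -143*2/95 = -286/95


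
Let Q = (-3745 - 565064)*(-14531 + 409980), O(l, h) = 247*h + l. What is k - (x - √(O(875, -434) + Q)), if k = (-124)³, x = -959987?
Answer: -946637 + 2*I*√56233764141 ≈ -9.4664e+5 + 4.7427e+5*I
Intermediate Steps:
O(l, h) = l + 247*h
Q = -224934950241 (Q = -568809*395449 = -224934950241)
k = -1906624
k - (x - √(O(875, -434) + Q)) = -1906624 - (-959987 - √((875 + 247*(-434)) - 224934950241)) = -1906624 - (-959987 - √((875 - 107198) - 224934950241)) = -1906624 - (-959987 - √(-106323 - 224934950241)) = -1906624 - (-959987 - √(-224935056564)) = -1906624 - (-959987 - 2*I*√56233764141) = -1906624 + (959987 + 2*I*√56233764141) = -946637 + 2*I*√56233764141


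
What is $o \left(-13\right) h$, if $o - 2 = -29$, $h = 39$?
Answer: $13689$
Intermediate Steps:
$o = -27$ ($o = 2 - 29 = -27$)
$o \left(-13\right) h = \left(-27\right) \left(-13\right) 39 = 351 \cdot 39 = 13689$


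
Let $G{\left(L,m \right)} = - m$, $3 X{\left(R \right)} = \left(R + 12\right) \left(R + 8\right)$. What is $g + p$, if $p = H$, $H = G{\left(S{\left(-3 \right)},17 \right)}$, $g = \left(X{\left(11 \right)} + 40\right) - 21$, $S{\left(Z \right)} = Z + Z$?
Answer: $\frac{443}{3} \approx 147.67$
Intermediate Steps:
$S{\left(Z \right)} = 2 Z$
$X{\left(R \right)} = \frac{\left(8 + R\right) \left(12 + R\right)}{3}$ ($X{\left(R \right)} = \frac{\left(R + 12\right) \left(R + 8\right)}{3} = \frac{\left(12 + R\right) \left(8 + R\right)}{3} = \frac{\left(8 + R\right) \left(12 + R\right)}{3}$)
$g = \frac{494}{3}$ ($g = \left(\left(32 + \frac{11^{2}}{3} + \frac{20}{3} \cdot 11\right) + 40\right) - 21 = \left(\left(32 + \frac{1}{3} \cdot 121 + \frac{220}{3}\right) + 40\right) - 21 = \left(\left(32 + \frac{121}{3} + \frac{220}{3}\right) + 40\right) - 21 = \left(\frac{437}{3} + 40\right) - 21 = \frac{557}{3} - 21 = \frac{494}{3} \approx 164.67$)
$H = -17$ ($H = \left(-1\right) 17 = -17$)
$p = -17$
$g + p = \frac{494}{3} - 17 = \frac{443}{3}$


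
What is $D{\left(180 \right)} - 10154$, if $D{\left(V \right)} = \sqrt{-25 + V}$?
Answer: $-10154 + \sqrt{155} \approx -10142.0$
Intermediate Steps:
$D{\left(180 \right)} - 10154 = \sqrt{-25 + 180} - 10154 = \sqrt{155} - 10154 = -10154 + \sqrt{155}$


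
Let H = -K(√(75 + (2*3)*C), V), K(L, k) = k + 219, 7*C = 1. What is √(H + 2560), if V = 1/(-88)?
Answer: √4532198/44 ≈ 48.384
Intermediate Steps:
C = ⅐ (C = (⅐)*1 = ⅐ ≈ 0.14286)
V = -1/88 ≈ -0.011364
K(L, k) = 219 + k
H = -19271/88 (H = -(219 - 1/88) = -1*19271/88 = -19271/88 ≈ -218.99)
√(H + 2560) = √(-19271/88 + 2560) = √(206009/88) = √4532198/44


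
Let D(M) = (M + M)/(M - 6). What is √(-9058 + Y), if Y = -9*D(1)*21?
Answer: 4*I*√14035/5 ≈ 94.776*I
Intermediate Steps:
D(M) = 2*M/(-6 + M) (D(M) = (2*M)/(-6 + M) = 2*M/(-6 + M))
Y = 378/5 (Y = -18/(-6 + 1)*21 = -18/(-5)*21 = -18*(-1)/5*21 = -9*(-⅖)*21 = (18/5)*21 = 378/5 ≈ 75.600)
√(-9058 + Y) = √(-9058 + 378/5) = √(-44912/5) = 4*I*√14035/5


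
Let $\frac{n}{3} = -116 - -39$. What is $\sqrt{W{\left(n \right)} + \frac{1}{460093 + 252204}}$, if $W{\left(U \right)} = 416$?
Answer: $\frac{\sqrt{211064679455241}}{712297} \approx 20.396$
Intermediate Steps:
$n = -231$ ($n = 3 \left(-116 - -39\right) = 3 \left(-116 + 39\right) = 3 \left(-77\right) = -231$)
$\sqrt{W{\left(n \right)} + \frac{1}{460093 + 252204}} = \sqrt{416 + \frac{1}{460093 + 252204}} = \sqrt{416 + \frac{1}{712297}} = \sqrt{\frac{296315553}{712297}} = \frac{\sqrt{211064679455241}}{712297}$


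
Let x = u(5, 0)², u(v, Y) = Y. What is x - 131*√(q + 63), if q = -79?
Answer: -524*I ≈ -524.0*I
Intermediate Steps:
x = 0 (x = 0² = 0)
x - 131*√(q + 63) = 0 - 131*√(-79 + 63) = 0 - 524*I = -524*I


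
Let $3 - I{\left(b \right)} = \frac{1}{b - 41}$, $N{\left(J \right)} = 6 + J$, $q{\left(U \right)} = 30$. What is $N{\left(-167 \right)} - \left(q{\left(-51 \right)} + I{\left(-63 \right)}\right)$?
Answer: $- \frac{20177}{104} \approx -194.01$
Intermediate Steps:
$I{\left(b \right)} = 3 - \frac{1}{-41 + b}$ ($I{\left(b \right)} = 3 - \frac{1}{b - 41} = 3 - \frac{1}{-41 + b}$)
$N{\left(-167 \right)} - \left(q{\left(-51 \right)} + I{\left(-63 \right)}\right) = \left(6 - 167\right) - \left(30 + \frac{-124 + 3 \left(-63\right)}{-41 - 63}\right) = -161 - \left(30 + \frac{-124 - 189}{-104}\right) = -161 - \left(30 - - \frac{313}{104}\right) = -161 - \left(30 + \frac{313}{104}\right) = -161 - \frac{3433}{104} = - \frac{20177}{104}$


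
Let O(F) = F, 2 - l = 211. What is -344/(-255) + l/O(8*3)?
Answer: -15013/2040 ≈ -7.3593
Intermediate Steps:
l = -209 (l = 2 - 1*211 = 2 - 211 = -209)
-344/(-255) + l/O(8*3) = -344/(-255) - 209/(8*3) = -344*(-1/255) - 209/24 = 344/255 - 209*1/24 = 344/255 - 209/24 = -15013/2040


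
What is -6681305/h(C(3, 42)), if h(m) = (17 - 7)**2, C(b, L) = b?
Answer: -1336261/20 ≈ -66813.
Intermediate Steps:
h(m) = 100 (h(m) = 10**2 = 100)
-6681305/h(C(3, 42)) = -6681305/100 = -6681305*1/100 = -1336261/20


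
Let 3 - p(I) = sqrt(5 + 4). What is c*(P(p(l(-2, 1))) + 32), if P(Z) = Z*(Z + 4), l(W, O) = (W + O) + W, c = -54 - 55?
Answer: -3488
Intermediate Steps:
c = -109
l(W, O) = O + 2*W (l(W, O) = (O + W) + W = O + 2*W)
p(I) = 0 (p(I) = 3 - sqrt(5 + 4) = 3 - sqrt(9) = 3 - 1*3 = 3 - 3 = 0)
P(Z) = Z*(4 + Z)
c*(P(p(l(-2, 1))) + 32) = -109*(0*(4 + 0) + 32) = -109*(0*4 + 32) = -109*(0 + 32) = -109*32 = -3488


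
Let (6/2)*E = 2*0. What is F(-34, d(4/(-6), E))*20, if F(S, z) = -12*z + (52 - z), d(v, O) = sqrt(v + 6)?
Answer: 1040 - 1040*sqrt(3)/3 ≈ 439.56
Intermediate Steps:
E = 0 (E = (2*0)/3 = (1/3)*0 = 0)
d(v, O) = sqrt(6 + v)
F(S, z) = 52 - 13*z
F(-34, d(4/(-6), E))*20 = (52 - 13*sqrt(6 + 4/(-6)))*20 = (52 - 13*sqrt(6 + 4*(-1/6)))*20 = (52 - 13*sqrt(6 - 2/3))*20 = (52 - 52*sqrt(3)/3)*20 = 1040 - 1040*sqrt(3)/3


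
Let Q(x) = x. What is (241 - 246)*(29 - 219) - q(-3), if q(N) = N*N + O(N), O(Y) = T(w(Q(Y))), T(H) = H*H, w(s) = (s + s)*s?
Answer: 617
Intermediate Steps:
w(s) = 2*s**2 (w(s) = (2*s)*s = 2*s**2)
T(H) = H**2
O(Y) = 4*Y**4 (O(Y) = (2*Y**2)**2 = 4*Y**4)
q(N) = N**2 + 4*N**4 (q(N) = N*N + 4*N**4 = N**2 + 4*N**4)
(241 - 246)*(29 - 219) - q(-3) = (241 - 246)*(29 - 219) - ((-3)**2 + 4*(-3)**4) = -5*(-190) - (9 + 4*81) = 950 - (9 + 324) = 950 - 1*333 = 950 - 333 = 617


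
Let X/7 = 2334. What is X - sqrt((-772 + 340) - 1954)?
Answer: 16338 - I*sqrt(2386) ≈ 16338.0 - 48.847*I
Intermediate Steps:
X = 16338 (X = 7*2334 = 16338)
X - sqrt((-772 + 340) - 1954) = 16338 - sqrt((-772 + 340) - 1954) = 16338 - sqrt(-432 - 1954) = 16338 - sqrt(-2386) = 16338 - I*sqrt(2386)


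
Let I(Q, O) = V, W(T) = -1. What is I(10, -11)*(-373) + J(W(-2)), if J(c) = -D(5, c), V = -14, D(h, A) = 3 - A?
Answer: 5218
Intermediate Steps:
J(c) = -3 + c (J(c) = -(3 - c) = -3 + c)
I(Q, O) = -14
I(10, -11)*(-373) + J(W(-2)) = -14*(-373) + (-3 - 1) = 5222 - 4 = 5218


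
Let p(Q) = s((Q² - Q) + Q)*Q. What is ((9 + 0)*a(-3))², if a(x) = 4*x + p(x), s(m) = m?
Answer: 123201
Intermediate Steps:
p(Q) = Q³ (p(Q) = ((Q² - Q) + Q)*Q = Q²*Q = Q³)
a(x) = x³ + 4*x (a(x) = 4*x + x³ = x³ + 4*x)
((9 + 0)*a(-3))² = ((9 + 0)*(-3*(4 + (-3)²)))² = (9*(-3*(4 + 9)))² = (9*(-3*13))² = (9*(-39))² = (-351)² = 123201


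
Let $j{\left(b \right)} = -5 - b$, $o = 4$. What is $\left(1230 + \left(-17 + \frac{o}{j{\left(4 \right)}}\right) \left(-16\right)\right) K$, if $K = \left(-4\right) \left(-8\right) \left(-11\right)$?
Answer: $- \frac{4780864}{9} \approx -5.3121 \cdot 10^{5}$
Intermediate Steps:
$K = -352$ ($K = 32 \left(-11\right) = -352$)
$\left(1230 + \left(-17 + \frac{o}{j{\left(4 \right)}}\right) \left(-16\right)\right) K = \left(1230 + \left(-17 + \frac{4}{-5 - 4}\right) \left(-16\right)\right) \left(-352\right) = \left(1230 + \left(-17 + \frac{4}{-9}\right) \left(-16\right)\right) \left(-352\right) = \left(1230 + \left(-17 + 4 \left(- \frac{1}{9}\right)\right) \left(-16\right)\right) \left(-352\right) = \left(1230 + \left(-17 - \frac{4}{9}\right) \left(-16\right)\right) \left(-352\right) = \left(1230 - - \frac{2512}{9}\right) \left(-352\right) = \left(1230 + \frac{2512}{9}\right) \left(-352\right) = \frac{13582}{9} \left(-352\right) = - \frac{4780864}{9}$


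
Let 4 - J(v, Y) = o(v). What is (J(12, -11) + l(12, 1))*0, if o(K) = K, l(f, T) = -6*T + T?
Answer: 0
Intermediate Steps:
l(f, T) = -5*T
J(v, Y) = 4 - v
(J(12, -11) + l(12, 1))*0 = ((4 - 1*12) - 5*1)*0 = ((4 - 12) - 5)*0 = (-8 - 5)*0 = -13*0 = 0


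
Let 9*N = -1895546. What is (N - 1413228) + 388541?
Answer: -11117729/9 ≈ -1.2353e+6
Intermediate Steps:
N = -1895546/9 (N = (⅑)*(-1895546) = -1895546/9 ≈ -2.1062e+5)
(N - 1413228) + 388541 = (-1895546/9 - 1413228) + 388541 = -14614598/9 + 388541 = -11117729/9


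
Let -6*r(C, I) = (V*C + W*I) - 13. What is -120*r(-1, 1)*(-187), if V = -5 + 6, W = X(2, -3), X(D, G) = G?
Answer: 63580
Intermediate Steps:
W = -3
V = 1
r(C, I) = 13/6 + I/2 - C/6 (r(C, I) = -((1*C - 3*I) - 13)/6 = -((C - 3*I) - 13)/6 = -(-13 + C - 3*I)/6 = 13/6 + I/2 - C/6)
-120*r(-1, 1)*(-187) = -120*(13/6 + (½)*1 - ⅙*(-1))*(-187) = -120*(13/6 + ½ + ⅙)*(-187) = -120*17/6*(-187) = -340*(-187) = 63580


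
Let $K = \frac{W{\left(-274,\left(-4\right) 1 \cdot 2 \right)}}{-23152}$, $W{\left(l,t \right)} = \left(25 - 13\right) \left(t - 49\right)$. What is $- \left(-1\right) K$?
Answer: $\frac{171}{5788} \approx 0.029544$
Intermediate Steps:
$W{\left(l,t \right)} = -588 + 12 t$ ($W{\left(l,t \right)} = 12 \left(-49 + t\right) = -588 + 12 t$)
$K = \frac{171}{5788}$ ($K = \frac{-588 + 12 \left(-4\right) 1 \cdot 2}{-23152} = \left(-588 + 12 \left(\left(-4\right) 2\right)\right) \left(- \frac{1}{23152}\right) = \left(-588 + 12 \left(-8\right)\right) \left(- \frac{1}{23152}\right) = \left(-588 - 96\right) \left(- \frac{1}{23152}\right) = \left(-684\right) \left(- \frac{1}{23152}\right) = \frac{171}{5788} \approx 0.029544$)
$- \left(-1\right) K = - \frac{\left(-1\right) 171}{5788} = \left(-1\right) \left(- \frac{171}{5788}\right) = \frac{171}{5788}$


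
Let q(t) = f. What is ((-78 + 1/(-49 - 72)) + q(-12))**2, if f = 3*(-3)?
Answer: 110838784/14641 ≈ 7570.4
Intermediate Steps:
f = -9
q(t) = -9
((-78 + 1/(-49 - 72)) + q(-12))**2 = ((-78 + 1/(-49 - 72)) - 9)**2 = ((-78 + 1/(-121)) - 9)**2 = ((-78 - 1/121) - 9)**2 = (-9439/121 - 9)**2 = (-10528/121)**2 = 110838784/14641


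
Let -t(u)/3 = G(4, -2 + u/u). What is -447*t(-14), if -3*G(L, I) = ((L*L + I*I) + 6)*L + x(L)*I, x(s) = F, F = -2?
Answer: -42018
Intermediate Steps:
x(s) = -2
G(L, I) = 2*I/3 - L*(6 + I² + L²)/3 (G(L, I) = -(((L*L + I*I) + 6)*L - 2*I)/3 = -(((L² + I²) + 6)*L - 2*I)/3 = -(((I² + L²) + 6)*L - 2*I)/3 = -((6 + I² + L²)*L - 2*I)/3 = -(L*(6 + I² + L²) - 2*I)/3 = -(-2*I + L*(6 + I² + L²))/3 = 2*I/3 - L*(6 + I² + L²)/3)
t(u) = 94 (t(u) = -3*(-2*4 - ⅓*4³ + 2*(-2 + u/u)/3 - ⅓*4*(-2 + u/u)²) = -3*(-8 - ⅓*64 + 2*(-2 + 1)/3 - ⅓*4*(-2 + 1)²) = -3*(-8 - 64/3 + (⅔)*(-1) - ⅓*4*(-1)²) = -3*(-8 - 64/3 - ⅔ - ⅓*4*1) = -3*(-8 - 64/3 - ⅔ - 4/3) = -3*(-94/3) = 94)
-447*t(-14) = -447*94 = -42018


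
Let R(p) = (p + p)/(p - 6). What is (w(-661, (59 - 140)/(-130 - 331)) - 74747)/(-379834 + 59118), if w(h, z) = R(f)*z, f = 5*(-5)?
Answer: 1068205327/4583352356 ≈ 0.23306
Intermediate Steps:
f = -25
R(p) = 2*p/(-6 + p) (R(p) = (2*p)/(-6 + p) = 2*p/(-6 + p))
w(h, z) = 50*z/31 (w(h, z) = (2*(-25)/(-6 - 25))*z = (2*(-25)/(-31))*z = (2*(-25)*(-1/31))*z = 50*z/31)
(w(-661, (59 - 140)/(-130 - 331)) - 74747)/(-379834 + 59118) = (50*((59 - 140)/(-130 - 331))/31 - 74747)/(-379834 + 59118) = (50*(-81/(-461))/31 - 74747)/(-320716) = (50*(-81*(-1/461))/31 - 74747)*(-1/320716) = ((50/31)*(81/461) - 74747)*(-1/320716) = (4050/14291 - 74747)*(-1/320716) = -1068205327/14291*(-1/320716) = 1068205327/4583352356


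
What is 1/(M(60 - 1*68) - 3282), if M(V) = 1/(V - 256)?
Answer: -264/866449 ≈ -0.00030469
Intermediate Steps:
M(V) = 1/(-256 + V)
1/(M(60 - 1*68) - 3282) = 1/(1/(-256 + (60 - 1*68)) - 3282) = 1/(1/(-256 + (60 - 68)) - 3282) = 1/(1/(-256 - 8) - 3282) = 1/(1/(-264) - 3282) = 1/(-1/264 - 3282) = 1/(-866449/264) = -264/866449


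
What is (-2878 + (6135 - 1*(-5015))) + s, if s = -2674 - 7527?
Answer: -1929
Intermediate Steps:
s = -10201
(-2878 + (6135 - 1*(-5015))) + s = (-2878 + (6135 - 1*(-5015))) - 10201 = (-2878 + (6135 + 5015)) - 10201 = (-2878 + 11150) - 10201 = 8272 - 10201 = -1929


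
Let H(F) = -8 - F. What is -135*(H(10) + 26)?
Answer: -1080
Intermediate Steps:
-135*(H(10) + 26) = -135*((-8 - 1*10) + 26) = -135*((-8 - 10) + 26) = -135*(-18 + 26) = -135*8 = -1080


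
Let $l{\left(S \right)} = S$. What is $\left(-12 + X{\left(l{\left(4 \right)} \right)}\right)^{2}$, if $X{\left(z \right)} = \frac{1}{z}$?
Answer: $\frac{2209}{16} \approx 138.06$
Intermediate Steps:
$\left(-12 + X{\left(l{\left(4 \right)} \right)}\right)^{2} = \left(-12 + \frac{1}{4}\right)^{2} = \left(- \frac{47}{4}\right)^{2} = \frac{2209}{16}$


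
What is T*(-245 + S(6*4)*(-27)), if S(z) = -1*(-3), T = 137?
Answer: -44662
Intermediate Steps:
S(z) = 3
T*(-245 + S(6*4)*(-27)) = 137*(-245 + 3*(-27)) = 137*(-245 - 81) = 137*(-326) = -44662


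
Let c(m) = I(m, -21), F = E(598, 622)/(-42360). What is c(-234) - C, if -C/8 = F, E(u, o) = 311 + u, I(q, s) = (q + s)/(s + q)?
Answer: 1462/1765 ≈ 0.82833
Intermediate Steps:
I(q, s) = 1 (I(q, s) = (q + s)/(q + s) = 1)
F = -303/14120 (F = (311 + 598)/(-42360) = 909*(-1/42360) = -303/14120 ≈ -0.021459)
c(m) = 1
C = 303/1765 (C = -8*(-303/14120) = 303/1765 ≈ 0.17167)
c(-234) - C = 1 - 1*303/1765 = 1 - 303/1765 = 1462/1765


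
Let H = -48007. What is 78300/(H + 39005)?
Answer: -39150/4501 ≈ -8.6981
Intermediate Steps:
78300/(H + 39005) = 78300/(-48007 + 39005) = 78300/(-9002) = 78300*(-1/9002) = -39150/4501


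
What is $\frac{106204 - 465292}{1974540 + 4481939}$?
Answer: $- \frac{359088}{6456479} \approx -0.055617$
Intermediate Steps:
$\frac{106204 - 465292}{1974540 + 4481939} = - \frac{359088}{6456479}$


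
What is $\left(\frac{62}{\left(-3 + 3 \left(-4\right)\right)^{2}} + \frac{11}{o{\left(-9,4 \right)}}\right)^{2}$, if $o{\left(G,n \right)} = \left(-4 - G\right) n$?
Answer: $\frac{552049}{810000} \approx 0.68154$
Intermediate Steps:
$o{\left(G,n \right)} = n \left(-4 - G\right)$
$\left(\frac{62}{\left(-3 + 3 \left(-4\right)\right)^{2}} + \frac{11}{o{\left(-9,4 \right)}}\right)^{2} = \left(\frac{62}{\left(-3 + 3 \left(-4\right)\right)^{2}} + \frac{11}{\left(-1\right) 4 \left(4 - 9\right)}\right)^{2} = \left(\frac{62}{\left(-3 - 12\right)^{2}} + \frac{11}{\left(-1\right) 4 \left(-5\right)}\right)^{2} = \left(\frac{62}{\left(-15\right)^{2}} + \frac{11}{20}\right)^{2} = \left(\frac{62}{225} + 11 \cdot \frac{1}{20}\right)^{2} = \left(62 \cdot \frac{1}{225} + \frac{11}{20}\right)^{2} = \left(\frac{62}{225} + \frac{11}{20}\right)^{2} = \left(\frac{743}{900}\right)^{2} = \frac{552049}{810000}$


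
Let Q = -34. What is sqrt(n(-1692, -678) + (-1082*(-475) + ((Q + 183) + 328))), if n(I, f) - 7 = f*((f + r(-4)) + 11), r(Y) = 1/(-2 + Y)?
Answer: sqrt(966773) ≈ 983.25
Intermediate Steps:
n(I, f) = 7 + f*(65/6 + f) (n(I, f) = 7 + f*((f + 1/(-2 - 4)) + 11) = 7 + f*((f + 1/(-6)) + 11) = 7 + f*((f - 1/6) + 11) = 7 + f*((-1/6 + f) + 11) = 7 + f*(65/6 + f))
sqrt(n(-1692, -678) + (-1082*(-475) + ((Q + 183) + 328))) = sqrt((7 + (-678)**2 + (65/6)*(-678)) + (-1082*(-475) + ((-34 + 183) + 328))) = sqrt((7 + 459684 - 7345) + (513950 + (149 + 328))) = sqrt(452346 + (513950 + 477)) = sqrt(452346 + 514427) = sqrt(966773)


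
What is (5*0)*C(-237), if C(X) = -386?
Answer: 0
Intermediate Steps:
(5*0)*C(-237) = (5*0)*(-386) = 0*(-386) = 0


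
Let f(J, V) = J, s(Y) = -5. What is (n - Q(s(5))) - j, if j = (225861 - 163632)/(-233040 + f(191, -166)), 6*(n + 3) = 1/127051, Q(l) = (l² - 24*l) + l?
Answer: -25335375367619/177502189794 ≈ -142.73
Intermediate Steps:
Q(l) = l² - 23*l
n = -2286917/762306 (n = -3 + (⅙)/127051 = -3 + (⅙)*(1/127051) = -3 + 1/762306 = -2286917/762306 ≈ -3.0000)
j = -62229/232849 (j = (225861 - 163632)/(-233040 + 191) = 62229/(-232849) = 62229*(-1/232849) = -62229/232849 ≈ -0.26725)
(n - Q(s(5))) - j = (-2286917/762306 - (-5)*(-23 - 5)) - 1*(-62229/232849) = (-2286917/762306 - (-5)*(-28)) + 62229/232849 = (-2286917/762306 - 1*140) + 62229/232849 = (-2286917/762306 - 140) + 62229/232849 = -109009757/762306 + 62229/232849 = -25335375367619/177502189794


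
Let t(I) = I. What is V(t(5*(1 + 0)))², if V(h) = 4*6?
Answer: 576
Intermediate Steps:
V(h) = 24
V(t(5*(1 + 0)))² = 24² = 576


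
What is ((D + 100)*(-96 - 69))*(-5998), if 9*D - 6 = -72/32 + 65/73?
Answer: 43571046475/438 ≈ 9.9477e+7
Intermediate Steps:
D = 1355/2628 (D = ⅔ + (-72/32 + 65/73)/9 = ⅔ + (-72*1/32 + 65*(1/73))/9 = ⅔ + (-9/4 + 65/73)/9 = ⅔ + (⅑)*(-397/292) = ⅔ - 397/2628 = 1355/2628 ≈ 0.51560)
((D + 100)*(-96 - 69))*(-5998) = ((1355/2628 + 100)*(-96 - 69))*(-5998) = ((264155/2628)*(-165))*(-5998) = -14528525/876*(-5998) = 43571046475/438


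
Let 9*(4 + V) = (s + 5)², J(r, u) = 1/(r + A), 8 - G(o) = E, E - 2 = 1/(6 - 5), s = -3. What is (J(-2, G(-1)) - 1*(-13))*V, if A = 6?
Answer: -424/9 ≈ -47.111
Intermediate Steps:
E = 3 (E = 2 + 1/(6 - 5) = 2 + 1/1 = 2 + 1 = 3)
G(o) = 5 (G(o) = 8 - 1*3 = 8 - 3 = 5)
J(r, u) = 1/(6 + r) (J(r, u) = 1/(r + 6) = 1/(6 + r))
V = -32/9 (V = -4 + (-3 + 5)²/9 = -4 + (⅑)*2² = -4 + (⅑)*4 = -4 + 4/9 = -32/9 ≈ -3.5556)
(J(-2, G(-1)) - 1*(-13))*V = (1/(6 - 2) - 1*(-13))*(-32/9) = (1/4 + 13)*(-32/9) = (¼ + 13)*(-32/9) = (53/4)*(-32/9) = -424/9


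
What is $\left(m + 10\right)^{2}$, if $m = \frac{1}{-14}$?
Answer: $\frac{19321}{196} \approx 98.577$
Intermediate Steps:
$m = - \frac{1}{14} \approx -0.071429$
$\left(m + 10\right)^{2} = \left(- \frac{1}{14} + 10\right)^{2} = \left(\frac{139}{14}\right)^{2} = \frac{19321}{196}$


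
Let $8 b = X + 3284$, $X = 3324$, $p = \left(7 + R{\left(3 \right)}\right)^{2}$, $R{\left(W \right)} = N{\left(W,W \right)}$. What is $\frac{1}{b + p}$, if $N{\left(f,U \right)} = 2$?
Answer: $\frac{1}{907} \approx 0.0011025$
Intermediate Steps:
$R{\left(W \right)} = 2$
$p = 81$ ($p = \left(7 + 2\right)^{2} = 9^{2} = 81$)
$b = 826$ ($b = \frac{3324 + 3284}{8} = \frac{1}{8} \cdot 6608 = 826$)
$\frac{1}{b + p} = \frac{1}{826 + 81} = \frac{1}{907}$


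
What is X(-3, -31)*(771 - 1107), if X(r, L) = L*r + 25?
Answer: -39648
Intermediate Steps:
X(r, L) = 25 + L*r
X(-3, -31)*(771 - 1107) = (25 - 31*(-3))*(771 - 1107) = (25 + 93)*(-336) = 118*(-336) = -39648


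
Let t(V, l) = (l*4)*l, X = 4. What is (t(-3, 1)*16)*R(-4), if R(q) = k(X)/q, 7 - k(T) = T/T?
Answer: -96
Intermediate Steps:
k(T) = 6 (k(T) = 7 - T/T = 7 - 1*1 = 7 - 1 = 6)
R(q) = 6/q
t(V, l) = 4*l² (t(V, l) = (4*l)*l = 4*l²)
(t(-3, 1)*16)*R(-4) = ((4*1²)*16)*(6/(-4)) = ((4*1)*16)*(6*(-¼)) = (4*16)*(-3/2) = 64*(-3/2) = -96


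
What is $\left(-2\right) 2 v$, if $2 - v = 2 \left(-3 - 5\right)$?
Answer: $-72$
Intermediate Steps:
$v = 18$ ($v = 2 - 2 \left(-3 - 5\right) = 2 - 2 \left(-8\right) = 2 - -16 = 2 + 16 = 18$)
$\left(-2\right) 2 v = \left(-2\right) 2 \cdot 18 = \left(-4\right) 18 = -72$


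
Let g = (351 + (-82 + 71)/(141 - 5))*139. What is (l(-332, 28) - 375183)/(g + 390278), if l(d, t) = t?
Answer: -51021080/59711583 ≈ -0.85446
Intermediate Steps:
g = 6633775/136 (g = (351 - 11/136)*139 = (47725/136)*139 = 6633775/136 ≈ 48778.)
(l(-332, 28) - 375183)/(g + 390278) = (28 - 375183)/(6633775/136 + 390278) = -375155/59711583/136 = -375155*136/59711583 = -51021080/59711583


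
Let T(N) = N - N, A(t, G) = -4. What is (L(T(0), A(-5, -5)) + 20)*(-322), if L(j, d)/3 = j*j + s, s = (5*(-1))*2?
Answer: 3220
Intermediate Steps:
T(N) = 0
s = -10 (s = -5*2 = -10)
L(j, d) = -30 + 3*j² (L(j, d) = 3*(j*j - 10) = 3*(j² - 10) = 3*(-10 + j²) = -30 + 3*j²)
(L(T(0), A(-5, -5)) + 20)*(-322) = ((-30 + 3*0²) + 20)*(-322) = ((-30 + 3*0) + 20)*(-322) = ((-30 + 0) + 20)*(-322) = (-30 + 20)*(-322) = -10*(-322) = 3220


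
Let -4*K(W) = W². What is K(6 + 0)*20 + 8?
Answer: -172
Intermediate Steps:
K(W) = -W²/4
K(6 + 0)*20 + 8 = -(6 + 0)²/4*20 + 8 = -¼*6²*20 + 8 = -¼*36*20 + 8 = -9*20 + 8 = -180 + 8 = -172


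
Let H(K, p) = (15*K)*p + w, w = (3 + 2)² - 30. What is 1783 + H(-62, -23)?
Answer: 23168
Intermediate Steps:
w = -5 (w = 5² - 30 = 25 - 30 = -5)
H(K, p) = -5 + 15*K*p (H(K, p) = (15*K)*p - 5 = 15*K*p - 5 = -5 + 15*K*p)
1783 + H(-62, -23) = 1783 + (-5 + 15*(-62)*(-23)) = 1783 + (-5 + 21390) = 1783 + 21385 = 23168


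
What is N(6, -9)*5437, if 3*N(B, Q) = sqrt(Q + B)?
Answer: 5437*I*sqrt(3)/3 ≈ 3139.1*I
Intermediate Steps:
N(B, Q) = sqrt(B + Q)/3 (N(B, Q) = sqrt(Q + B)/3 = sqrt(B + Q)/3)
N(6, -9)*5437 = (sqrt(6 - 9)/3)*5437 = (sqrt(-3)/3)*5437 = ((I*sqrt(3))/3)*5437 = (I*sqrt(3)/3)*5437 = 5437*I*sqrt(3)/3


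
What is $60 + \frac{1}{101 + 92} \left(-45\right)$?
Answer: $\frac{11535}{193} \approx 59.767$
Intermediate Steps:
$60 + \frac{1}{101 + 92} \left(-45\right) = 60 + \frac{1}{193} \left(-45\right) = 60 - \frac{45}{193} = \frac{11535}{193}$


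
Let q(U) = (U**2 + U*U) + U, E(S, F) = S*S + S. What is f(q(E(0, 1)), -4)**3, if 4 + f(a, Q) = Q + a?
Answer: -512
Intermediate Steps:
E(S, F) = S + S**2 (E(S, F) = S**2 + S = S + S**2)
q(U) = U + 2*U**2 (q(U) = (U**2 + U**2) + U = 2*U**2 + U = U + 2*U**2)
f(a, Q) = -4 + Q + a (f(a, Q) = -4 + (Q + a) = -4 + Q + a)
f(q(E(0, 1)), -4)**3 = (-4 - 4 + (0*(1 + 0))*(1 + 2*(0*(1 + 0))))**3 = (-4 - 4 + (0*1)*(1 + 2*(0*1)))**3 = (-4 - 4 + 0*(1 + 2*0))**3 = (-4 - 4 + 0*(1 + 0))**3 = (-4 - 4 + 0*1)**3 = (-4 - 4 + 0)**3 = (-8)**3 = -512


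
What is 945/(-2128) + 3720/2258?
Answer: 413025/343216 ≈ 1.2034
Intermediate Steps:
945/(-2128) + 3720/2258 = 945*(-1/2128) + 3720*(1/2258) = -135/304 + 1860/1129 = 413025/343216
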